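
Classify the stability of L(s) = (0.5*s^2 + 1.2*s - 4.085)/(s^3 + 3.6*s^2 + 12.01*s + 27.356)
Denominator: s^3 + 3.6*s^2 + 12.01*s + 27.356 = (s + 2.8)(s^2 + 0.8*s + 9.77). Poles: -0.4 + 3.1j, -0.4 - 3.1j, -2.8. Stable (all poles in LHP)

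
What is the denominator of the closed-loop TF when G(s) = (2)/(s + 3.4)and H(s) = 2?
Characteristic poly = G_den * H_den + G_num * H_num = (s + 3.4) + (4) = s + 7.4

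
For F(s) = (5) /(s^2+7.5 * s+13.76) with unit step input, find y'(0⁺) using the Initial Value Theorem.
IVT: y'(0⁺) = lim_{s→∞} s²·Y(s) = lim_{s→∞} s·F(s).
deg(num) = 0, deg(den) = 2, relative degree = 2 ≥ 2, so s·F(s) → 0. Initial slope = 0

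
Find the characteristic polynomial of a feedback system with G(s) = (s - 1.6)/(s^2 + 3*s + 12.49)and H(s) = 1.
Characteristic poly = G_den * H_den + G_num * H_num = (s^2 + 3*s + 12.49) + (s - 1.6) = s^2 + 4*s + 10.89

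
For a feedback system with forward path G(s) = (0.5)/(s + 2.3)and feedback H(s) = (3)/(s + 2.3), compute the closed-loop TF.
Closed-loop T = G/(1+GH).
Numerator: G_num * H_den = 0.5*s + 1.15.
Denominator: G_den * H_den + G_num * H_num = (s^2 + 4.6*s + 5.29) + (1.5) = s^2 + 4.6*s + 6.79.
T(s) = (0.5*s + 1.15)/(s^2 + 4.6*s + 6.79)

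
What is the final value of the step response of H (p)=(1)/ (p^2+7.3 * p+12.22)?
FVT: lim_{t→∞} y(t) = lim_{p→0} p*Y(p) where Y(p) = H(p)/p.
= lim_{p→0} H(p) = H(0) = num(0)/den(0) = 1/12.22 = 0.08183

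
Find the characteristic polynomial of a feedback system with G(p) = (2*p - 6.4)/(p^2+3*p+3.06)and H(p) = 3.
Characteristic poly = G_den * H_den + G_num * H_num = (p^2 + 3*p + 3.06) + (6*p - 19.2) = p^2 + 9*p - 16.14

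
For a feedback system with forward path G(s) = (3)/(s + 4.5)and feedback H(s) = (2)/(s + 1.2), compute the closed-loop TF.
Closed-loop T = G/(1+GH).
Numerator: G_num * H_den = 3*s + 3.6.
Denominator: G_den * H_den + G_num * H_num = (s^2 + 5.7*s + 5.4) + (6) = s^2 + 5.7*s + 11.4.
T(s) = (3*s + 3.6)/(s^2 + 5.7*s + 11.4)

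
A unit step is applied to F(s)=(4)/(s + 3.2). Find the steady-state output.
FVT: lim_{t→∞} y(t) = lim_{s→0} s*Y(s) where Y(s) = F(s)/s.
= lim_{s→0} F(s) = F(0) = num(0)/den(0) = 4/3.2 = 1.25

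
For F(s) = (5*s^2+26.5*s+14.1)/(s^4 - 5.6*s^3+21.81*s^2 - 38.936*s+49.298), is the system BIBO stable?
Denominator: s^4 - 5.6*s^3 + 21.81*s^2 - 38.936*s + 49.298 = (s^2 - 2.4*s + 6.28)(s^2 - 3.2*s + 7.85). Poles: 1.2 + 2.2j, 1.2 - 2.2j, 1.6 + 2.3j, 1.6 - 2.3j. All Re(p)<0: No (unstable)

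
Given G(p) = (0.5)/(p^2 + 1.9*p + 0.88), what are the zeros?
Numerator is a nonzero constant (0.5) → Zeros: none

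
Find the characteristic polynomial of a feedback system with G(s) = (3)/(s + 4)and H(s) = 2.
Characteristic poly = G_den * H_den + G_num * H_num = (s + 4) + (6) = s + 10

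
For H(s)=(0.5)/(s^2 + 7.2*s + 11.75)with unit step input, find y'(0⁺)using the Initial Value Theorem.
IVT: y'(0⁺) = lim_{s→∞} s²·Y(s) = lim_{s→∞} s·H(s).
deg(num) = 0, deg(den) = 2, relative degree = 2 ≥ 2, so s·H(s) → 0. Initial slope = 0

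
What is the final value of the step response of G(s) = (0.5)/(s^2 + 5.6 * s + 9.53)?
FVT: lim_{t→∞} y(t) = lim_{s→0} s*Y(s) where Y(s) = G(s)/s.
= lim_{s→0} G(s) = G(0) = num(0)/den(0) = 0.5/9.53 = 0.05247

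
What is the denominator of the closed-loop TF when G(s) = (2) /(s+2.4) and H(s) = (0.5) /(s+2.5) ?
Characteristic poly = G_den * H_den + G_num * H_num = (s^2 + 4.9*s + 6) + (1) = s^2 + 4.9*s + 7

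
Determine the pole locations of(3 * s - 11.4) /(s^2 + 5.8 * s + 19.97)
Set denominator = 0: s^2 + 5.8*s + 19.97 = 0 → Poles: -2.9 + 3.4j, -2.9 - 3.4j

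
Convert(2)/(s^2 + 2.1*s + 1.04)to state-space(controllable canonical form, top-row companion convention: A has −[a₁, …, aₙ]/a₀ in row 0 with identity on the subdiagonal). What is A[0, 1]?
Reachable canonical form for den = s^2 + 2.1*s + 1.04: top row of A = -[a₁,a₂,...,aₙ]/a₀, ones on the subdiagonal, zeros elsewhere.
A = [[-2.1, -1.04], [1, 0]].
A[0,1] = -1.04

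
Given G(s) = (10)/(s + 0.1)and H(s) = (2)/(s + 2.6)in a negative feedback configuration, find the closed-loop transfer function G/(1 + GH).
Closed-loop T = G/(1+GH).
Numerator: G_num * H_den = 10*s + 26.
Denominator: G_den * H_den + G_num * H_num = (s^2 + 2.7*s + 0.26) + (20) = s^2 + 2.7*s + 20.26.
T(s) = (10*s + 26)/(s^2 + 2.7*s + 20.26)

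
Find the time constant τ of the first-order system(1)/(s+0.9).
First-order system: τ = -1/pole. Pole = -0.9. τ = -1/(-0.9) = 1.111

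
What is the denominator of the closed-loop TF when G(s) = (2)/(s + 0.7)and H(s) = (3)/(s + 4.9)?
Characteristic poly = G_den * H_den + G_num * H_num = (s^2 + 5.6*s + 3.43) + (6) = s^2 + 5.6*s + 9.43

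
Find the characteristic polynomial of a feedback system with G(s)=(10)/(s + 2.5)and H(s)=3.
Characteristic poly = G_den * H_den + G_num * H_num = (s + 2.5) + (30) = s + 32.5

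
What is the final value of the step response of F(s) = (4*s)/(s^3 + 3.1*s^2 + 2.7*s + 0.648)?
FVT: lim_{t→∞} y(t) = lim_{s→0} s*Y(s) where Y(s) = F(s)/s.
= lim_{s→0} F(s) = F(0) = num(0)/den(0) = 0/0.648 = 0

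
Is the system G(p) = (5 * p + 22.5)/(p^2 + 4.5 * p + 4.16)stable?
Denominator: p^2 + 4.5*p + 4.16 = (p + 3.2)(p + 1.3). Poles: -1.3, -3.2. All Re(p)<0: Yes (stable)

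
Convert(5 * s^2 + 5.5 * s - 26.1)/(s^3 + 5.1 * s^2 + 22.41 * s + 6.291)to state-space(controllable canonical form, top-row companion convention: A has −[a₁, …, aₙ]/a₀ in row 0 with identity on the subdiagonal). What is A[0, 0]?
Reachable canonical form for den = s^3 + 5.1*s^2 + 22.41*s + 6.291: top row of A = -[a₁,a₂,...,aₙ]/a₀, ones on the subdiagonal, zeros elsewhere.
A = [[-5.1, -22.41, -6.291], [1, 0, 0], [0, 1, 0]].
A[0,0] = -5.1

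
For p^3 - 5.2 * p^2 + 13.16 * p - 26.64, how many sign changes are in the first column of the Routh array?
Routh array:
p^3: [1, 13.16]; p^2: [-5.2, -26.64]; p^1: [8.03692]; p^0: [-26.64]
First column: [1, -5.2, 8.03692, -26.64]. Sign changes = 3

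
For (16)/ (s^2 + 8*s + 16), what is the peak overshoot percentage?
Standard form: ωn²/(s²+2ζωn·s+ωn²) → ωn = 4, ζ = 1.
ζ ≥ 1, so the response is non-oscillatory: peak overshoot = 0%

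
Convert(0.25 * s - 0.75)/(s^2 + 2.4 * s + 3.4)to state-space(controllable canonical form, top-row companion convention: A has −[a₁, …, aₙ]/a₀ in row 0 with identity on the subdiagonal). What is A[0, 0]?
Reachable canonical form for den = s^2 + 2.4*s + 3.4: top row of A = -[a₁,a₂,...,aₙ]/a₀, ones on the subdiagonal, zeros elsewhere.
A = [[-2.4, -3.4], [1, 0]].
A[0,0] = -2.4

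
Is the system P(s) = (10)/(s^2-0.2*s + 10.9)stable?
Denominator: s^2 - 0.2*s + 10.9. Poles: 0.1 + 3.3j, 0.1 - 3.3j. All Re(p)<0: No (unstable)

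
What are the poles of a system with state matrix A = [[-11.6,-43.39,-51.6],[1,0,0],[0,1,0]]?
Eigenvalues solve det(λI - A) = 0.
Characteristic polynomial: λ^3 + 11.6*λ^2 + 43.39*λ + 51.6 = 0.
Factor: (λ + 4.3)(λ + 2.5)(λ + 4.8) = 0.
Roots: -2.5, -4.3, -4.8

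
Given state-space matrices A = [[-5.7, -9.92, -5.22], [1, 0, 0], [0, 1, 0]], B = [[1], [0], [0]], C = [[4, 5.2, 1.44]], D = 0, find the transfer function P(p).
P(p) = C(pI - A)⁻¹B + D.
Characteristic polynomial det(pI - A) = p^3 + 5.7*p^2 + 9.92*p + 5.22.
Numerator from C·adj(pI-A)·B + D·det(pI-A) = 4*p^2 + 5.2*p + 1.44.
P(p) = (4*p^2 + 5.2*p + 1.44)/(p^3 + 5.7*p^2 + 9.92*p + 5.22)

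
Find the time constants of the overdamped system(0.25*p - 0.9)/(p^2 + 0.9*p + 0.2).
Overdamped: real poles at -0.4, -0.5. τ = -1/pole → τ₁ = 2.5, τ₂ = 2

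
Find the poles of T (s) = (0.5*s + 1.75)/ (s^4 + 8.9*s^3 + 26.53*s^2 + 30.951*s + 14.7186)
Set denominator = 0: s^4 + 8.9*s^3 + 26.53*s^2 + 30.951*s + 14.7186 = (s + 3.7)(s + 3.4)(s^2 + 1.8*s + 1.17) = 0 → Poles: -0.9 + 0.6j, -0.9 - 0.6j, -3.4, -3.7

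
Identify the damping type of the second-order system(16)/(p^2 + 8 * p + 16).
Standard form: ωn²/(p²+2ζωn·p+ωn²) gives ωn=4, ζ=1.
Critically damped (ζ = 1)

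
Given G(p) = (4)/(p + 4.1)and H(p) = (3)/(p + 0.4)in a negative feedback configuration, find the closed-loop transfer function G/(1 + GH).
Closed-loop T = G/(1+GH).
Numerator: G_num * H_den = 4*p + 1.6.
Denominator: G_den * H_den + G_num * H_num = (p^2 + 4.5*p + 1.64) + (12) = p^2 + 4.5*p + 13.64.
T(p) = (4*p + 1.6)/(p^2 + 4.5*p + 13.64)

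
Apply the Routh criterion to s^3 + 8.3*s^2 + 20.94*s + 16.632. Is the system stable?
Routh array:
s^3: [1, 20.94]; s^2: [8.3, 16.632]; s^1: [18.9361]; s^0: [16.632]
First column: [1, 8.3, 18.9361, 16.632]. Sign changes = 0.
Yes, stable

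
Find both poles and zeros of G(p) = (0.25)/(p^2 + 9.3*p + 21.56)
Set denominator = 0: p^2 + 9.3*p + 21.56 = (p + 4.4)(p + 4.9) = 0 → Poles: -4.4, -4.9
Numerator is a nonzero constant (0.25) → Zeros: none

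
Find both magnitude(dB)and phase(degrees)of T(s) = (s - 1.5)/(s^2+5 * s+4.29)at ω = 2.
Substitute s = j*2: T(j2) = 0.195486 + 0.155669j.
|T| = 20*log₁₀(sqrt(Re²+Im²)) = -12.04 dB.
∠T = atan2(Im, Re) = 38.53°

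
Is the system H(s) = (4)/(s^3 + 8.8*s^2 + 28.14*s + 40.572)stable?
Denominator: s^3 + 8.8*s^2 + 28.14*s + 40.572 = (s + 4.6)(s^2 + 4.2*s + 8.82). Poles: -2.1 + 2.1j, -2.1 - 2.1j, -4.6. All Re(p)<0: Yes (stable)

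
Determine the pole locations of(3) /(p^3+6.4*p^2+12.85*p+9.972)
Set denominator = 0: p^3 + 6.4*p^2 + 12.85*p + 9.972 = (p + 3.6)(p^2 + 2.8*p + 2.77) = 0 → Poles: -1.4 + 0.9j, -1.4 - 0.9j, -3.6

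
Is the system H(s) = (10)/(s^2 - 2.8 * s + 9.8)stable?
Denominator: s^2 - 2.8*s + 9.8. Poles: 1.4 + 2.8j, 1.4 - 2.8j. All Re(p)<0: No (unstable)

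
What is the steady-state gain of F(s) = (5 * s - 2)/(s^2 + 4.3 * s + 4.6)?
DC gain = F(0) = num(0)/den(0) = -2/4.6 = -0.4348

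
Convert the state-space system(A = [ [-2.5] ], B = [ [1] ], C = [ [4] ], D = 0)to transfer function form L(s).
L(s) = C(sI - A)⁻¹B + D.
Characteristic polynomial det(sI - A) = s + 2.5.
Numerator from C·adj(sI-A)·B + D·det(sI-A) = 4.
L(s) = (4)/(s + 2.5)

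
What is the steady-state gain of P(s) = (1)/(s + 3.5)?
DC gain = P(0) = num(0)/den(0) = 1/3.5 = 0.2857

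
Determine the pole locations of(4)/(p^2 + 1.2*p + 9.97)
Set denominator = 0: p^2 + 1.2*p + 9.97 = 0 → Poles: -0.6 + 3.1j, -0.6 - 3.1j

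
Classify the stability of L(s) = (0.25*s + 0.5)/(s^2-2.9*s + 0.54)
Denominator: s^2 - 2.9*s + 0.54 = (s - 0.2)(s - 2.7). Poles: 0.2, 2.7. Unstable (2 pole(s) in RHP)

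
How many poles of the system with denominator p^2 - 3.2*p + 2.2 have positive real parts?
p^2 - 3.2*p + 2.2 = (p - 2.2)(p - 1). Poles: 1, 2.2. RHP poles (Re>0): 2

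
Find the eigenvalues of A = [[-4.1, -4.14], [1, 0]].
Eigenvalues solve det(λI - A) = 0.
Characteristic polynomial: λ^2 + 4.1*λ + 4.14 = 0.
Factor: (λ + 2.3)(λ + 1.8) = 0.
Roots: -1.8, -2.3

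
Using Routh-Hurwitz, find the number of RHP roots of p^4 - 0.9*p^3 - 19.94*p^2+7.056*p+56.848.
Routh array:
p^4: [1, -19.94, 56.848]; p^3: [-0.9, 7.056]; p^2: [-12.1, 56.848]; p^1: [2.82764]; p^0: [56.848]
First column: [1, -0.9, -12.1, 2.82764, 56.848]. Sign changes = RHP roots = 2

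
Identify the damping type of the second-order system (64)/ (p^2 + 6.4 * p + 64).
Standard form: ωn²/(p²+2ζωn·p+ωn²) gives ωn=8, ζ=0.4.
Underdamped (ζ = 0.4 < 1)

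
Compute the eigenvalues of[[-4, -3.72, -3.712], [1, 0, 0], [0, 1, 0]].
Eigenvalues solve det(λI - A) = 0.
Characteristic polynomial: λ^3 + 4*λ^2 + 3.72*λ + 3.712 = 0.
Factor: (λ + 3.2)(λ^2 + 0.8*λ + 1.16) = 0.
Roots: -0.4 + 1j, -0.4 - 1j, -3.2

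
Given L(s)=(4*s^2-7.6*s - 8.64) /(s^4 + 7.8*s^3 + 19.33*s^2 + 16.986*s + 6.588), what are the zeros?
Set numerator = 0: 4*s^2 - 7.6*s - 8.64 = 4*(s - 2.7)(s + 0.8) = 0 → Zeros: -0.8, 2.7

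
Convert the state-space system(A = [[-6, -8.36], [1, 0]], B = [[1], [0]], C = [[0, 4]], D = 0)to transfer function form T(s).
T(s) = C(sI - A)⁻¹B + D.
Characteristic polynomial det(sI - A) = s^2 + 6*s + 8.36.
Numerator from C·adj(sI-A)·B + D·det(sI-A) = 4.
T(s) = (4)/(s^2 + 6*s + 8.36)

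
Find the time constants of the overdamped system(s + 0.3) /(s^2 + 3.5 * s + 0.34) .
Overdamped: real poles at -3.4, -0.1. τ = -1/pole → τ₁ = 0.2941, τ₂ = 10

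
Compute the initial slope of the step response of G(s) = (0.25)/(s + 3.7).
IVT: y'(0⁺) = lim_{s→∞} s²·Y(s) = lim_{s→∞} s·G(s).
deg(num) = 0, deg(den) = 1, relative degree = 1, so s·G(s) → (leading num)/(leading den) = 0.25/1 = 0.25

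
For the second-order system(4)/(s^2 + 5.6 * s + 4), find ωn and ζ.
Standard form: ωn²/(s²+2ζωn·s+ωn²).
const=4=ωn² → ωn=2, s coeff=5.6=2ζωn → ζ=1.4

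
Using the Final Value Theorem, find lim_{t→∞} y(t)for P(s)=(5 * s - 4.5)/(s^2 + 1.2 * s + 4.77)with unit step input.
FVT: lim_{t→∞} y(t) = lim_{s→0} s*Y(s) where Y(s) = P(s)/s.
= lim_{s→0} P(s) = P(0) = num(0)/den(0) = -4.5/4.77 = -0.9434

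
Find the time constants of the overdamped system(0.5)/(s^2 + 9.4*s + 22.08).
Overdamped: real poles at -4.6, -4.8. τ = -1/pole → τ₁ = 0.2174, τ₂ = 0.2083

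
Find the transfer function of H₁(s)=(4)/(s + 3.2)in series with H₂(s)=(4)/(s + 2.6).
Series: H = H₁ · H₂ = (n₁·n₂)/(d₁·d₂).
Num: n₁·n₂ = 16. Den: d₁·d₂ = s^2 + 5.8*s + 8.32.
H(s) = (16)/(s^2 + 5.8*s + 8.32)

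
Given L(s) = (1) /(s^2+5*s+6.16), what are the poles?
Set denominator = 0: s^2 + 5*s + 6.16 = (s + 2.2)(s + 2.8) = 0 → Poles: -2.2, -2.8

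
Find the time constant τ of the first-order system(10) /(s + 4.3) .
First-order system: τ = -1/pole. Pole = -4.3. τ = -1/(-4.3) = 0.2326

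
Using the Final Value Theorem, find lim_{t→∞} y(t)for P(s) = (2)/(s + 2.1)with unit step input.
FVT: lim_{t→∞} y(t) = lim_{s→0} s*Y(s) where Y(s) = P(s)/s.
= lim_{s→0} P(s) = P(0) = num(0)/den(0) = 2/2.1 = 0.9524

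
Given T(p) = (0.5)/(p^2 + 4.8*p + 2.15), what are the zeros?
Numerator is a nonzero constant (0.5) → Zeros: none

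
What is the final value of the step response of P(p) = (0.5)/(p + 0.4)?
FVT: lim_{t→∞} y(t) = lim_{p→0} p*Y(p) where Y(p) = P(p)/p.
= lim_{p→0} P(p) = P(0) = num(0)/den(0) = 0.5/0.4 = 1.25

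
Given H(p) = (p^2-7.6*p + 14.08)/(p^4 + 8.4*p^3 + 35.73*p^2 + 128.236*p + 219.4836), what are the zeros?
Set numerator = 0: p^2 - 7.6*p + 14.08 = (p - 4.4)(p - 3.2) = 0 → Zeros: 3.2, 4.4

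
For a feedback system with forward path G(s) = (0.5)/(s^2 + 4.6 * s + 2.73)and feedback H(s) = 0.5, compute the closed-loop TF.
Closed-loop T = G/(1+GH).
Numerator: G_num * H_den = 0.5.
Denominator: G_den * H_den + G_num * H_num = (s^2 + 4.6*s + 2.73) + (0.25) = s^2 + 4.6*s + 2.98.
T(s) = (0.5)/(s^2 + 4.6*s + 2.98)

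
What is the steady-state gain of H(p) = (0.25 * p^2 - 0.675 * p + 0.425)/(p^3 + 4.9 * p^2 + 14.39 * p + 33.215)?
DC gain = H(0) = num(0)/den(0) = 0.425/33.215 = 0.0128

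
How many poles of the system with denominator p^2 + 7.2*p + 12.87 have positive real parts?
p^2 + 7.2*p + 12.87 = (p + 3.9)(p + 3.3). Poles: -3.3, -3.9. RHP poles (Re>0): 0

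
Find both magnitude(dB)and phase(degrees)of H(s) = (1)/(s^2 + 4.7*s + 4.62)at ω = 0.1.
Substitute s = j*0.1: H(j0.1) = 0.214688 - 0.021888j.
|H| = 20*log₁₀(sqrt(Re²+Im²)) = -13.32 dB.
∠H = atan2(Im, Re) = -5.82°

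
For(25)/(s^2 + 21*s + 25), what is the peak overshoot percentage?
Standard form: ωn²/(s²+2ζωn·s+ωn²) → ωn = 5, ζ = 2.1.
ζ ≥ 1, so the response is non-oscillatory: peak overshoot = 0%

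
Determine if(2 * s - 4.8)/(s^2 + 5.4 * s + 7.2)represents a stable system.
Denominator: s^2 + 5.4*s + 7.2 = (s + 2.4)(s + 3). Poles: -2.4, -3. All Re(p)<0: Yes (stable)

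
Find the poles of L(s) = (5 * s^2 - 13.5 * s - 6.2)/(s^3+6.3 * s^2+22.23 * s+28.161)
Set denominator = 0: s^3 + 6.3*s^2 + 22.23*s + 28.161 = (s + 2.1)(s^2 + 4.2*s + 13.41) = 0 → Poles: -2.1, -2.1 + 3j, -2.1 - 3j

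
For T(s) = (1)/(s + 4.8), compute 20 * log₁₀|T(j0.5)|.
Substitute s = j*0.5: T(j0.5) = 0.206097 - 0.0214684j.
|T(j0.5)| = sqrt(Re² + Im²) = 0.2072.
20*log₁₀(0.2072) = -13.67 dB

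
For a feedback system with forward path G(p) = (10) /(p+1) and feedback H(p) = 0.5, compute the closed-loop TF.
Closed-loop T = G/(1+GH).
Numerator: G_num * H_den = 10.
Denominator: G_den * H_den + G_num * H_num = (p + 1) + (5) = p + 6.
T(p) = (10)/(p + 6)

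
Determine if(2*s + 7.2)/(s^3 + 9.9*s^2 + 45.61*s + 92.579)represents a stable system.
Denominator: s^3 + 9.9*s^2 + 45.61*s + 92.579 = (s + 4.3)(s^2 + 5.6*s + 21.53). Poles: -2.8 + 3.7j, -2.8 - 3.7j, -4.3. All Re(p)<0: Yes (stable)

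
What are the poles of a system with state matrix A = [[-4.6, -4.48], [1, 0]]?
Eigenvalues solve det(λI - A) = 0.
Characteristic polynomial: λ^2 + 4.6*λ + 4.48 = 0.
Factor: (λ + 1.4)(λ + 3.2) = 0.
Roots: -1.4, -3.2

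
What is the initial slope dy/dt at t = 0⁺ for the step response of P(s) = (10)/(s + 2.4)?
IVT: y'(0⁺) = lim_{s→∞} s²·Y(s) = lim_{s→∞} s·P(s).
deg(num) = 0, deg(den) = 1, relative degree = 1, so s·P(s) → (leading num)/(leading den) = 10/1 = 10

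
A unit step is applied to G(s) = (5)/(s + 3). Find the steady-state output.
FVT: lim_{t→∞} y(t) = lim_{s→0} s*Y(s) where Y(s) = G(s)/s.
= lim_{s→0} G(s) = G(0) = num(0)/den(0) = 5/3 = 1.667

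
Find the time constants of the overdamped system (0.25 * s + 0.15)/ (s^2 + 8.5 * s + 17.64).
Overdamped: real poles at -4.9, -3.6. τ = -1/pole → τ₁ = 0.2041, τ₂ = 0.2778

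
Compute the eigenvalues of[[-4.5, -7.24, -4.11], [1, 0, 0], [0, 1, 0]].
Eigenvalues solve det(λI - A) = 0.
Characteristic polynomial: λ^3 + 4.5*λ^2 + 7.24*λ + 4.11 = 0.
Factor: (λ + 1.5)(λ^2 + 3*λ + 2.74) = 0.
Roots: -1.5, -1.5 + 0.7j, -1.5 - 0.7j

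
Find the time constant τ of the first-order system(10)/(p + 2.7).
First-order system: τ = -1/pole. Pole = -2.7. τ = -1/(-2.7) = 0.3704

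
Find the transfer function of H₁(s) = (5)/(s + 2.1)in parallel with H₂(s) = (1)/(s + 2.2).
Parallel: H = H₁ + H₂ = (n₁·d₂ + n₂·d₁)/(d₁·d₂).
n₁·d₂ = 5*s + 11. n₂·d₁ = s + 2.1. Sum = 6*s + 13.1. d₁·d₂ = s^2 + 4.3*s + 4.62.
H(s) = (6*s + 13.1)/(s^2 + 4.3*s + 4.62)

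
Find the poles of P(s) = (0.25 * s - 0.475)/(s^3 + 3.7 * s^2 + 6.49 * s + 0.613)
Set denominator = 0: s^3 + 3.7*s^2 + 6.49*s + 0.613 = (s + 0.1)(s^2 + 3.6*s + 6.13) = 0 → Poles: -0.1, -1.8 + 1.7j, -1.8 - 1.7j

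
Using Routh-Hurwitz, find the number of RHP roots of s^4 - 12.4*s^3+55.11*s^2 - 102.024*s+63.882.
Routh array:
s^4: [1, 55.11, 63.882]; s^3: [-12.4, -102.024]; s^2: [46.8823, 63.882]; s^1: [-85.1277]; s^0: [63.882]
First column: [1, -12.4, 46.8823, -85.1277, 63.882]. Sign changes = RHP roots = 4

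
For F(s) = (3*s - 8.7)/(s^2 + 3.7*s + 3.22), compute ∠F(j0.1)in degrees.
Substitute s = j*0.1: F(j0.1) = -2.66411 + 0.400536j.
∠F(j0.1) = atan2(Im, Re) = atan2(0.400536, -2.66411) = 171.45°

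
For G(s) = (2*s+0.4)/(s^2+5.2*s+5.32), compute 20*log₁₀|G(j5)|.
Substitute s = j*5: G(j5) = 0.237118 - 0.194865j.
|G(j5)| = sqrt(Re² + Im²) = 0.3069.
20*log₁₀(0.3069) = -10.26 dB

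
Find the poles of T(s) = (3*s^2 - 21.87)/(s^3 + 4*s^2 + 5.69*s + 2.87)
Set denominator = 0: s^3 + 4*s^2 + 5.69*s + 2.87 = (s + 1.4)(s^2 + 2.6*s + 2.05) = 0 → Poles: -1.3 + 0.6j, -1.3 - 0.6j, -1.4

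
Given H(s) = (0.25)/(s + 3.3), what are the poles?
Set denominator = 0: s + 3.3 = 0 → Poles: -3.3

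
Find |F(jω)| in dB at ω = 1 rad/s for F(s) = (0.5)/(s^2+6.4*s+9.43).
Substitute s = j*1: F(j1) = 0.0376256 - 0.0285651j.
|F(j1)| = sqrt(Re² + Im²) = 0.04724.
20*log₁₀(0.04724) = -26.51 dB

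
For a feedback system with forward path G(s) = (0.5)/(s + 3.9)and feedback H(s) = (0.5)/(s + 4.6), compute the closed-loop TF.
Closed-loop T = G/(1+GH).
Numerator: G_num * H_den = 0.5*s + 2.3.
Denominator: G_den * H_den + G_num * H_num = (s^2 + 8.5*s + 17.94) + (0.25) = s^2 + 8.5*s + 18.19.
T(s) = (0.5*s + 2.3)/(s^2 + 8.5*s + 18.19)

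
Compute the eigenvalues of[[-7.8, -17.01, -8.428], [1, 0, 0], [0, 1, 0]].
Eigenvalues solve det(λI - A) = 0.
Characteristic polynomial: λ^3 + 7.8*λ^2 + 17.01*λ + 8.428 = 0.
Factor: (λ + 2.8)(λ + 4.3)(λ + 0.7) = 0.
Roots: -0.7, -2.8, -4.3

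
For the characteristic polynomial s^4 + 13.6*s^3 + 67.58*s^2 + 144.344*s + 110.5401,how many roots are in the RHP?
s^4 + 13.6*s^3 + 67.58*s^2 + 144.344*s + 110.5401 = (s + 4.1)(s + 4.3)(s + 3.3)(s + 1.9). Poles: -1.9, -3.3, -4.1, -4.3. RHP poles (Re>0): 0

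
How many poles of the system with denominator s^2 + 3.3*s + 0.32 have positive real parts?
s^2 + 3.3*s + 0.32 = (s + 3.2)(s + 0.1). Poles: -0.1, -3.2. RHP poles (Re>0): 0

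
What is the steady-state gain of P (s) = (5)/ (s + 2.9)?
DC gain = P(0) = num(0)/den(0) = 5/2.9 = 1.724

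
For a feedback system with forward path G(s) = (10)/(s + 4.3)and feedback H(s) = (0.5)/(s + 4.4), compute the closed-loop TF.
Closed-loop T = G/(1+GH).
Numerator: G_num * H_den = 10*s + 44.
Denominator: G_den * H_den + G_num * H_num = (s^2 + 8.7*s + 18.92) + (5) = s^2 + 8.7*s + 23.92.
T(s) = (10*s + 44)/(s^2 + 8.7*s + 23.92)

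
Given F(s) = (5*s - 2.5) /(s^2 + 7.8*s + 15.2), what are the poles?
Set denominator = 0: s^2 + 7.8*s + 15.2 = (s + 4)(s + 3.8) = 0 → Poles: -3.8, -4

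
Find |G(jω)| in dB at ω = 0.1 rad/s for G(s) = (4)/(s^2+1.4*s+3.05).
Substitute s = j*0.1: G(j0.1) = 1.313 - 0.0604673j.
|G(j0.1)| = sqrt(Re² + Im²) = 1.314.
20*log₁₀(1.314) = 2.37 dB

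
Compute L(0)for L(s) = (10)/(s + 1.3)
DC gain = L(0) = num(0)/den(0) = 10/1.3 = 7.692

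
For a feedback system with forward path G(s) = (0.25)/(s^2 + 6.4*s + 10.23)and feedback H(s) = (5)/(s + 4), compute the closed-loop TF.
Closed-loop T = G/(1+GH).
Numerator: G_num * H_den = 0.25*s + 1.
Denominator: G_den * H_den + G_num * H_num = (s^3 + 10.4*s^2 + 35.83*s + 40.92) + (1.25) = s^3 + 10.4*s^2 + 35.83*s + 42.17.
T(s) = (0.25*s + 1)/(s^3 + 10.4*s^2 + 35.83*s + 42.17)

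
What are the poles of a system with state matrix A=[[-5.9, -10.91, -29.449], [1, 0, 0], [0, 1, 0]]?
Eigenvalues solve det(λI - A) = 0.
Characteristic polynomial: λ^3 + 5.9*λ^2 + 10.91*λ + 29.449 = 0.
Factor: (λ + 4.9)(λ^2 + λ + 6.01) = 0.
Roots: -0.5 + 2.4j, -0.5 - 2.4j, -4.9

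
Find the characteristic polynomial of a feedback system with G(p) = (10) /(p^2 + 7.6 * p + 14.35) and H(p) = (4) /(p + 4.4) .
Characteristic poly = G_den * H_den + G_num * H_num = (p^3 + 12*p^2 + 47.79*p + 63.14) + (40) = p^3 + 12*p^2 + 47.79*p + 103.14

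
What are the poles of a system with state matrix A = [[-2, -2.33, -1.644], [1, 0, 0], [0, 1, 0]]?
Eigenvalues solve det(λI - A) = 0.
Characteristic polynomial: λ^3 + 2*λ^2 + 2.33*λ + 1.644 = 0.
Factor: (λ + 1.2)(λ^2 + 0.8*λ + 1.37) = 0.
Roots: -0.4 + 1.1j, -0.4 - 1.1j, -1.2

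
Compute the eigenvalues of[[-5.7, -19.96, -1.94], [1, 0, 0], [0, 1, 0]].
Eigenvalues solve det(λI - A) = 0.
Characteristic polynomial: λ^3 + 5.7*λ^2 + 19.96*λ + 1.94 = 0.
Factor: (λ + 0.1)(λ^2 + 5.6*λ + 19.4) = 0.
Roots: -0.1, -2.8 + 3.4j, -2.8 - 3.4j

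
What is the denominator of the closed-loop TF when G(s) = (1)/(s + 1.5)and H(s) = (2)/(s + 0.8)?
Characteristic poly = G_den * H_den + G_num * H_num = (s^2 + 2.3*s + 1.2) + (2) = s^2 + 2.3*s + 3.2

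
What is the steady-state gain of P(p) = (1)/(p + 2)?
DC gain = P(0) = num(0)/den(0) = 1/2 = 0.5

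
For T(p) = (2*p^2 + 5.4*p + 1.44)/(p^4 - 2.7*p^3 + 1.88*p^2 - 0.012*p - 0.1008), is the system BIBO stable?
Denominator: p^4 - 2.7*p^3 + 1.88*p^2 - 0.012*p - 0.1008 = (p - 1.2)(p - 1.4)(p - 0.3)(p + 0.2). Poles: -0.2, 0.3, 1.2, 1.4. All Re(p)<0: No (unstable)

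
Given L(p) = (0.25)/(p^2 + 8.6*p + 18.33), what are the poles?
Set denominator = 0: p^2 + 8.6*p + 18.33 = (p + 3.9)(p + 4.7) = 0 → Poles: -3.9, -4.7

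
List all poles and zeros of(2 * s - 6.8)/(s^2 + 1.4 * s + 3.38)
Set denominator = 0: s^2 + 1.4*s + 3.38 = 0 → Poles: -0.7 + 1.7j, -0.7 - 1.7j
Set numerator = 0: 2*s - 6.8 = 0 → Zeros: 3.4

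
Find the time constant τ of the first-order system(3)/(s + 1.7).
First-order system: τ = -1/pole. Pole = -1.7. τ = -1/(-1.7) = 0.5882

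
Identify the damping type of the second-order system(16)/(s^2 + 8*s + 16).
Standard form: ωn²/(s²+2ζωn·s+ωn²) gives ωn=4, ζ=1.
Critically damped (ζ = 1)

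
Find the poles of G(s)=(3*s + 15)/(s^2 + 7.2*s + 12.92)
Set denominator = 0: s^2 + 7.2*s + 12.92 = (s + 3.4)(s + 3.8) = 0 → Poles: -3.4, -3.8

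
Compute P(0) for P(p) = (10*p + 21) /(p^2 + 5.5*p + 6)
DC gain = P(0) = num(0)/den(0) = 21/6 = 3.5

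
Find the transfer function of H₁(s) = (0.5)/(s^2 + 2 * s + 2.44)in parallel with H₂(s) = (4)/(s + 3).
Parallel: H = H₁ + H₂ = (n₁·d₂ + n₂·d₁)/(d₁·d₂).
n₁·d₂ = 0.5*s + 1.5. n₂·d₁ = 4*s^2 + 8*s + 9.76. Sum = 4*s^2 + 8.5*s + 11.26. d₁·d₂ = s^3 + 5*s^2 + 8.44*s + 7.32.
H(s) = (4*s^2 + 8.5*s + 11.26)/(s^3 + 5*s^2 + 8.44*s + 7.32)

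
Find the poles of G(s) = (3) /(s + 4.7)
Set denominator = 0: s + 4.7 = 0 → Poles: -4.7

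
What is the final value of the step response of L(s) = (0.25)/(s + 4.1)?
FVT: lim_{t→∞} y(t) = lim_{s→0} s*Y(s) where Y(s) = L(s)/s.
= lim_{s→0} L(s) = L(0) = num(0)/den(0) = 0.25/4.1 = 0.06098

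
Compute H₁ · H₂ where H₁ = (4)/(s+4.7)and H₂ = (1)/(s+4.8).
Series: H = H₁ · H₂ = (n₁·n₂)/(d₁·d₂).
Num: n₁·n₂ = 4. Den: d₁·d₂ = s^2 + 9.5*s + 22.56.
H(s) = (4)/(s^2 + 9.5*s + 22.56)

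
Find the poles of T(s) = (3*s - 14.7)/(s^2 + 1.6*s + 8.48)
Set denominator = 0: s^2 + 1.6*s + 8.48 = 0 → Poles: -0.8 + 2.8j, -0.8 - 2.8j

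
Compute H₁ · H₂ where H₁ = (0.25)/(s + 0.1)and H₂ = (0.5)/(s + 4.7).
Series: H = H₁ · H₂ = (n₁·n₂)/(d₁·d₂).
Num: n₁·n₂ = 0.125. Den: d₁·d₂ = s^2 + 4.8*s + 0.47.
H(s) = (0.125)/(s^2 + 4.8*s + 0.47)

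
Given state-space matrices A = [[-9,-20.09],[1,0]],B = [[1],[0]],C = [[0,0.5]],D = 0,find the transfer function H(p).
H(p) = C(pI - A)⁻¹B + D.
Characteristic polynomial det(pI - A) = p^2 + 9*p + 20.09.
Numerator from C·adj(pI-A)·B + D·det(pI-A) = 0.5.
H(p) = (0.5)/(p^2 + 9*p + 20.09)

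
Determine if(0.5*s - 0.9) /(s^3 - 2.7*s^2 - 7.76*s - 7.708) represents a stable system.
Denominator: s^3 - 2.7*s^2 - 7.76*s - 7.708 = (s - 4.7)(s^2 + 2*s + 1.64). Poles: -1 + 0.8j, -1 - 0.8j, 4.7. All Re(p)<0: No (unstable)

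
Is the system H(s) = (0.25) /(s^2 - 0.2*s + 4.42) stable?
Denominator: s^2 - 0.2*s + 4.42. Poles: 0.1 + 2.1j, 0.1 - 2.1j. All Re(p)<0: No (unstable)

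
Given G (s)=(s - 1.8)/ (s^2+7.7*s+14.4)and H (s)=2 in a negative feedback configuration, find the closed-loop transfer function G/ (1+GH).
Closed-loop T = G/(1+GH).
Numerator: G_num * H_den = s - 1.8.
Denominator: G_den * H_den + G_num * H_num = (s^2 + 7.7*s + 14.4) + (2*s - 3.6) = s^2 + 9.7*s + 10.8.
T(s) = (s - 1.8)/(s^2 + 9.7*s + 10.8)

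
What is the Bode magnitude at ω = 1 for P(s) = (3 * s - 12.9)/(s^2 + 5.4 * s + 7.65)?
Substitute s = j*1: P(j1) = -0.948251 + 1.22114j.
|P(j1)| = sqrt(Re² + Im²) = 1.546.
20*log₁₀(1.546) = 3.78 dB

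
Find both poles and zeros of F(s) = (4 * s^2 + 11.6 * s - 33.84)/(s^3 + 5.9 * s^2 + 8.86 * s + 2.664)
Set denominator = 0: s^3 + 5.9*s^2 + 8.86*s + 2.664 = (s + 1.8)(s + 3.7)(s + 0.4) = 0 → Poles: -0.4, -1.8, -3.7
Set numerator = 0: 4*s^2 + 11.6*s - 33.84 = 4*(s + 4.7)(s - 1.8) = 0 → Zeros: -4.7, 1.8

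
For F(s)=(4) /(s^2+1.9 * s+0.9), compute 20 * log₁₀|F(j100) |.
Substitute s = j*100: F(j100) = -0.000399892 - 7.59862e-06j.
|F(j100)| = sqrt(Re² + Im²) = 0.0004.
20*log₁₀(0.0004) = -67.96 dB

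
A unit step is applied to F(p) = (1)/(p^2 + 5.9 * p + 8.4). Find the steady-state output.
FVT: lim_{t→∞} y(t) = lim_{p→0} p*Y(p) where Y(p) = F(p)/p.
= lim_{p→0} F(p) = F(0) = num(0)/den(0) = 1/8.4 = 0.119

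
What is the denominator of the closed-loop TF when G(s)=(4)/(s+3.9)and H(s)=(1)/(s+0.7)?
Characteristic poly = G_den * H_den + G_num * H_num = (s^2 + 4.6*s + 2.73) + (4) = s^2 + 4.6*s + 6.73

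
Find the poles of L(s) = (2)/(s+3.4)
Set denominator = 0: s + 3.4 = 0 → Poles: -3.4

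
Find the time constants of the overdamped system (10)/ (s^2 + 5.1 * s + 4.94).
Overdamped: real poles at -3.8, -1.3. τ = -1/pole → τ₁ = 0.2632, τ₂ = 0.7692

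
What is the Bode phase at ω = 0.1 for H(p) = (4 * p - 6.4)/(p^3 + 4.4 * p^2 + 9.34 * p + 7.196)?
Substitute p = j*0.1: H(j0.1) = -0.872707 + 0.169776j.
∠H(j0.1) = atan2(Im, Re) = atan2(0.169776, -0.872707) = 168.99°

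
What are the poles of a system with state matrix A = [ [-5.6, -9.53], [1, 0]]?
Eigenvalues solve det(λI - A) = 0.
Characteristic polynomial: λ^2 + 5.6*λ + 9.53 = 0.
Roots: -2.8 + 1.3j, -2.8 - 1.3j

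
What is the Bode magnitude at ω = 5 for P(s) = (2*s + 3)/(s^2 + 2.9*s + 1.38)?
Substitute s = j*5: P(j5) = 0.0965171 - 0.36412j.
|P(j5)| = sqrt(Re² + Im²) = 0.3767.
20*log₁₀(0.3767) = -8.48 dB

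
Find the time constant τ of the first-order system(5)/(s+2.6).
First-order system: τ = -1/pole. Pole = -2.6. τ = -1/(-2.6) = 0.3846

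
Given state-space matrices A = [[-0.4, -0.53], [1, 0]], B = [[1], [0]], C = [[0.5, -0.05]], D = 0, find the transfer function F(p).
F(p) = C(pI - A)⁻¹B + D.
Characteristic polynomial det(pI - A) = p^2 + 0.4*p + 0.53.
Numerator from C·adj(pI-A)·B + D·det(pI-A) = 0.5*p - 0.05.
F(p) = (0.5*p - 0.05)/(p^2 + 0.4*p + 0.53)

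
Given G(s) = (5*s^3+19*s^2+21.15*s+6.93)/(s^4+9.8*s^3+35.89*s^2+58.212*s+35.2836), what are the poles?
Set denominator = 0: s^4 + 9.8*s^3 + 35.89*s^2 + 58.212*s + 35.2836 = (s + 2.7)(s + 2.7)(s + 2.2)(s + 2.2) = 0 → Poles: -2.2, -2.2, -2.7, -2.7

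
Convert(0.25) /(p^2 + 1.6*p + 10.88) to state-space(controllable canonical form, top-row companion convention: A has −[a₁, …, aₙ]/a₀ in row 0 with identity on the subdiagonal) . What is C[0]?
Reachable canonical form: C = numerator coefficients (right-aligned, zero-padded to length n).
num = 0.25, C = [[0, 0.25]].
C[0] = 0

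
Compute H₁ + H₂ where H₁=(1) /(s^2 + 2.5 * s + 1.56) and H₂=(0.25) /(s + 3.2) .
Parallel: H = H₁ + H₂ = (n₁·d₂ + n₂·d₁)/(d₁·d₂).
n₁·d₂ = s + 3.2. n₂·d₁ = 0.25*s^2 + 0.625*s + 0.39. Sum = 0.25*s^2 + 1.625*s + 3.59. d₁·d₂ = s^3 + 5.7*s^2 + 9.56*s + 4.992.
H(s) = (0.25*s^2 + 1.625*s + 3.59)/(s^3 + 5.7*s^2 + 9.56*s + 4.992)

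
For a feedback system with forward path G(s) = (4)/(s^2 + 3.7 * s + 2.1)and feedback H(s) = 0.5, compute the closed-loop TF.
Closed-loop T = G/(1+GH).
Numerator: G_num * H_den = 4.
Denominator: G_den * H_den + G_num * H_num = (s^2 + 3.7*s + 2.1) + (2) = s^2 + 3.7*s + 4.1.
T(s) = (4)/(s^2 + 3.7*s + 4.1)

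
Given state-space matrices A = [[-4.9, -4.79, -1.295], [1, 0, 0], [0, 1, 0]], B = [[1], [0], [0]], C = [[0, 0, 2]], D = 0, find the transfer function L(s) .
L(s) = C(sI - A)⁻¹B + D.
Characteristic polynomial det(sI - A) = s^3 + 4.9*s^2 + 4.79*s + 1.295.
Numerator from C·adj(sI-A)·B + D·det(sI-A) = 2.
L(s) = (2)/(s^3 + 4.9*s^2 + 4.79*s + 1.295)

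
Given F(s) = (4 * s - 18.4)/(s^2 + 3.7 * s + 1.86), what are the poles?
Set denominator = 0: s^2 + 3.7*s + 1.86 = (s + 3.1)(s + 0.6) = 0 → Poles: -0.6, -3.1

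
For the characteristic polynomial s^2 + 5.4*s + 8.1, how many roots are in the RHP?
Poles: -2.7 + 0.9j, -2.7 - 0.9j. RHP poles (Re>0): 0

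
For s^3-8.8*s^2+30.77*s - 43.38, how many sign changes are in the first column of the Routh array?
Routh array:
s^3: [1, 30.77]; s^2: [-8.8, -43.38]; s^1: [25.8405]; s^0: [-43.38]
First column: [1, -8.8, 25.8405, -43.38]. Sign changes = 3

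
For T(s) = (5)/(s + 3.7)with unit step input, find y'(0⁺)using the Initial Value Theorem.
IVT: y'(0⁺) = lim_{s→∞} s²·Y(s) = lim_{s→∞} s·T(s).
deg(num) = 0, deg(den) = 1, relative degree = 1, so s·T(s) → (leading num)/(leading den) = 5/1 = 5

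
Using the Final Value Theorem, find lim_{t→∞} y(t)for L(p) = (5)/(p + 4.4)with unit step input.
FVT: lim_{t→∞} y(t) = lim_{p→0} p*Y(p) where Y(p) = L(p)/p.
= lim_{p→0} L(p) = L(0) = num(0)/den(0) = 5/4.4 = 1.136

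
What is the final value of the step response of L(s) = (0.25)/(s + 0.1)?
FVT: lim_{t→∞} y(t) = lim_{s→0} s*Y(s) where Y(s) = L(s)/s.
= lim_{s→0} L(s) = L(0) = num(0)/den(0) = 0.25/0.1 = 2.5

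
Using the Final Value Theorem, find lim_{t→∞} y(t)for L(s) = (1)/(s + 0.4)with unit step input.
FVT: lim_{t→∞} y(t) = lim_{s→0} s*Y(s) where Y(s) = L(s)/s.
= lim_{s→0} L(s) = L(0) = num(0)/den(0) = 1/0.4 = 2.5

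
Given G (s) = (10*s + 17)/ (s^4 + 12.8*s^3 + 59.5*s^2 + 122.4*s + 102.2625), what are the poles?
Set denominator = 0: s^4 + 12.8*s^3 + 59.5*s^2 + 122.4*s + 102.2625 = (s + 4.5)(s + 4.5)(s^2 + 3.8*s + 5.05) = 0 → Poles: -1.9 + 1.2j, -1.9 - 1.2j, -4.5, -4.5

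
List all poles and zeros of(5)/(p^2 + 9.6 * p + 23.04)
Set denominator = 0: p^2 + 9.6*p + 23.04 = (p + 4.8)(p + 4.8) = 0 → Poles: -4.8, -4.8
Numerator is a nonzero constant (5) → Zeros: none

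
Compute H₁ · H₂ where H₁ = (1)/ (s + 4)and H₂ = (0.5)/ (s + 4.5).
Series: H = H₁ · H₂ = (n₁·n₂)/(d₁·d₂).
Num: n₁·n₂ = 0.5. Den: d₁·d₂ = s^2 + 8.5*s + 18.
H(s) = (0.5)/(s^2 + 8.5*s + 18)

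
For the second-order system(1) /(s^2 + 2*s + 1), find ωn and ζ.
Standard form: ωn²/(s²+2ζωn·s+ωn²).
const=1=ωn² → ωn=1, s coeff=2=2ζωn → ζ=1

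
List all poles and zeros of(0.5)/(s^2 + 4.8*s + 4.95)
Set denominator = 0: s^2 + 4.8*s + 4.95 = (s + 1.5)(s + 3.3) = 0 → Poles: -1.5, -3.3
Numerator is a nonzero constant (0.5) → Zeros: none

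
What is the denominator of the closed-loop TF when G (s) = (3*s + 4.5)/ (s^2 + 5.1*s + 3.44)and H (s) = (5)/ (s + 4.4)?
Characteristic poly = G_den * H_den + G_num * H_num = (s^3 + 9.5*s^2 + 25.88*s + 15.136) + (15*s + 22.5) = s^3 + 9.5*s^2 + 40.88*s + 37.636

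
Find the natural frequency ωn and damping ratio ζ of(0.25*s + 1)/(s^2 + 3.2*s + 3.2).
Underdamped: complex pole -1.6 + 0.8j. ωn = |pole| = 1.789, ζ = -Re(pole)/ωn = 0.8944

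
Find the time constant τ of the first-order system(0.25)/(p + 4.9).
First-order system: τ = -1/pole. Pole = -4.9. τ = -1/(-4.9) = 0.2041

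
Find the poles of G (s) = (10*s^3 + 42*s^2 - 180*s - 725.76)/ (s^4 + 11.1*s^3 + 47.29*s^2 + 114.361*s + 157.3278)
Set denominator = 0: s^4 + 11.1*s^3 + 47.29*s^2 + 114.361*s + 157.3278 = (s + 4.2)(s + 4.7)(s^2 + 2.2*s + 7.97) = 0 → Poles: -1.1 + 2.6j, -1.1 - 2.6j, -4.2, -4.7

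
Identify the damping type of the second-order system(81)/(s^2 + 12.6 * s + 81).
Standard form: ωn²/(s²+2ζωn·s+ωn²) gives ωn=9, ζ=0.7.
Underdamped (ζ = 0.7 < 1)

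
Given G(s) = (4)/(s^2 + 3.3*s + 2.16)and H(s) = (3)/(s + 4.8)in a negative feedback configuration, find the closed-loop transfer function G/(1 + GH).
Closed-loop T = G/(1+GH).
Numerator: G_num * H_den = 4*s + 19.2.
Denominator: G_den * H_den + G_num * H_num = (s^3 + 8.1*s^2 + 18*s + 10.368) + (12) = s^3 + 8.1*s^2 + 18*s + 22.368.
T(s) = (4*s + 19.2)/(s^3 + 8.1*s^2 + 18*s + 22.368)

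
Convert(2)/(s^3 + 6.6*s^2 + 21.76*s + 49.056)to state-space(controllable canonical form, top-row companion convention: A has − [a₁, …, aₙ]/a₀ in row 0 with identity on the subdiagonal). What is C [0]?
Reachable canonical form: C = numerator coefficients (right-aligned, zero-padded to length n).
num = 2, C = [[0, 0, 2]].
C[0] = 0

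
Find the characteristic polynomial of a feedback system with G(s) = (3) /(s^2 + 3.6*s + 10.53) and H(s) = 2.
Characteristic poly = G_den * H_den + G_num * H_num = (s^2 + 3.6*s + 10.53) + (6) = s^2 + 3.6*s + 16.53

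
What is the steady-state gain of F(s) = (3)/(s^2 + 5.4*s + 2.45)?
DC gain = F(0) = num(0)/den(0) = 3/2.45 = 1.224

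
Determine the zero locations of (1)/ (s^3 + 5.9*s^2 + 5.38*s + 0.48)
Numerator is a nonzero constant (1) → Zeros: none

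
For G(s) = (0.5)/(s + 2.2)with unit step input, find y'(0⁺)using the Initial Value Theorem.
IVT: y'(0⁺) = lim_{s→∞} s²·Y(s) = lim_{s→∞} s·G(s).
deg(num) = 0, deg(den) = 1, relative degree = 1, so s·G(s) → (leading num)/(leading den) = 0.5/1 = 0.5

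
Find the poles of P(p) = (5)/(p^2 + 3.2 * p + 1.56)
Set denominator = 0: p^2 + 3.2*p + 1.56 = (p + 0.6)(p + 2.6) = 0 → Poles: -0.6, -2.6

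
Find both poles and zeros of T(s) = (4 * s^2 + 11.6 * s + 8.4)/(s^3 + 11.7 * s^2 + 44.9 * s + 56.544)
Set denominator = 0: s^3 + 11.7*s^2 + 44.9*s + 56.544 = (s + 3.1)(s + 4.8)(s + 3.8) = 0 → Poles: -3.1, -3.8, -4.8
Set numerator = 0: 4*s^2 + 11.6*s + 8.4 = 4*(s + 1.4)(s + 1.5) = 0 → Zeros: -1.4, -1.5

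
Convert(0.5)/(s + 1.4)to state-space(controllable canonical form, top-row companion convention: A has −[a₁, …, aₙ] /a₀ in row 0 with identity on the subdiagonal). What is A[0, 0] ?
Reachable canonical form for den = s + 1.4: top row of A = -[a₁,a₂,...,aₙ]/a₀, ones on the subdiagonal, zeros elsewhere.
A = [[-1.4]].
A[0,0] = -1.4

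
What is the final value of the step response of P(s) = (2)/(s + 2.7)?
FVT: lim_{t→∞} y(t) = lim_{s→0} s*Y(s) where Y(s) = P(s)/s.
= lim_{s→0} P(s) = P(0) = num(0)/den(0) = 2/2.7 = 0.7407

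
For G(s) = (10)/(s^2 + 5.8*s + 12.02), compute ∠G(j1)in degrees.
Substitute s = j*1: G(j1) = 0.710599 - 0.374j.
∠G(j1) = atan2(Im, Re) = atan2(-0.374, 0.710599) = -27.76°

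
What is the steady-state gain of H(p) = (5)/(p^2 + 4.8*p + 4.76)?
DC gain = H(0) = num(0)/den(0) = 5/4.76 = 1.05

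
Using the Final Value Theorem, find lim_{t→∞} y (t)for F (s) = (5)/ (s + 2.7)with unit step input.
FVT: lim_{t→∞} y(t) = lim_{s→0} s*Y(s) where Y(s) = F(s)/s.
= lim_{s→0} F(s) = F(0) = num(0)/den(0) = 5/2.7 = 1.852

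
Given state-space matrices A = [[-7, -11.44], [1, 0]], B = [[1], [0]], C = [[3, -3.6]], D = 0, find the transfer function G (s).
G(s) = C(sI - A)⁻¹B + D.
Characteristic polynomial det(sI - A) = s^2 + 7*s + 11.44.
Numerator from C·adj(sI-A)·B + D·det(sI-A) = 3*s - 3.6.
G(s) = (3*s - 3.6)/(s^2 + 7*s + 11.44)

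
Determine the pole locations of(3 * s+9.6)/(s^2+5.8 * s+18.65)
Set denominator = 0: s^2 + 5.8*s + 18.65 = 0 → Poles: -2.9 + 3.2j, -2.9 - 3.2j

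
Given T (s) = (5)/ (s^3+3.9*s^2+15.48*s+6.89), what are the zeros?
Numerator is a nonzero constant (5) → Zeros: none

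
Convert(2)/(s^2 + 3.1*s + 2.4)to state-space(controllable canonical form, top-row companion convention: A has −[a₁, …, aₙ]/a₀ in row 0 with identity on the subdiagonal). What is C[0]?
Reachable canonical form: C = numerator coefficients (right-aligned, zero-padded to length n).
num = 2, C = [[0, 2]].
C[0] = 0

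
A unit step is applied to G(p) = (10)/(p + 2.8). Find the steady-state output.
FVT: lim_{t→∞} y(t) = lim_{p→0} p*Y(p) where Y(p) = G(p)/p.
= lim_{p→0} G(p) = G(0) = num(0)/den(0) = 10/2.8 = 3.571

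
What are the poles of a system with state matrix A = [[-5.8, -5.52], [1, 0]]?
Eigenvalues solve det(λI - A) = 0.
Characteristic polynomial: λ^2 + 5.8*λ + 5.52 = 0.
Factor: (λ + 1.2)(λ + 4.6) = 0.
Roots: -1.2, -4.6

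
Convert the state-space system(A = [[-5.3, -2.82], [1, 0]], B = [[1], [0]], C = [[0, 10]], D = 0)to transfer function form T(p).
T(p) = C(pI - A)⁻¹B + D.
Characteristic polynomial det(pI - A) = p^2 + 5.3*p + 2.82.
Numerator from C·adj(pI-A)·B + D·det(pI-A) = 10.
T(p) = (10)/(p^2 + 5.3*p + 2.82)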